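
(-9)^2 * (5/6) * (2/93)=45/31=1.45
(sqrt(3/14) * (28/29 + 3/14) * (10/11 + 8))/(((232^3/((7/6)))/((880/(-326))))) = -16765 * sqrt(42)/88540264704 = -0.00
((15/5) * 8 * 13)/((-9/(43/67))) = -4472/201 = -22.25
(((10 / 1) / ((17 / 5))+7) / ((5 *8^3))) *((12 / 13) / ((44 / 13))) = 507 / 478720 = 0.00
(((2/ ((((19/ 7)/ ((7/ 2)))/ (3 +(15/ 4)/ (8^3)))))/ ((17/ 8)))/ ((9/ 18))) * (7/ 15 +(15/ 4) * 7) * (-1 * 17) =-161256991/ 48640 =-3315.32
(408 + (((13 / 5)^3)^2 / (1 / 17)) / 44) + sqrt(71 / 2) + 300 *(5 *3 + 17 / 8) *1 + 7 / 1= sqrt(142) / 2 + 3899399503 / 687500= 5677.81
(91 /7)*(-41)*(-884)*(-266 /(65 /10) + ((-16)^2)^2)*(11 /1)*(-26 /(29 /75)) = -661935124936800 /29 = -22825349135751.72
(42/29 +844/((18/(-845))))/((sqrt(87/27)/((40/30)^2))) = -39238.33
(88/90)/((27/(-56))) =-2464/1215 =-2.03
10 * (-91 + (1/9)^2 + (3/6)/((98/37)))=-7207615/7938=-907.99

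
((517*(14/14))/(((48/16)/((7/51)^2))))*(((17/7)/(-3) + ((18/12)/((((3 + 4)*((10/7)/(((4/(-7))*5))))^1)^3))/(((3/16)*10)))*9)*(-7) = 2202937/13005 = 169.39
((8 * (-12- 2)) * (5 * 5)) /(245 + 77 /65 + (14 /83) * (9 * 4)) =-1079000 /97209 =-11.10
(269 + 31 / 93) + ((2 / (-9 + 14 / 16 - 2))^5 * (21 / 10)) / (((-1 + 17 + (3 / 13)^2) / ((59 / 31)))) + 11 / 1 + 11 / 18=274622211443970793 / 977496761591010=280.94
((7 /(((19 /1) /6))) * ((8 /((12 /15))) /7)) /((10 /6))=36 /19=1.89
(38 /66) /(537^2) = 19 /9516177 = 0.00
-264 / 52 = -66 / 13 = -5.08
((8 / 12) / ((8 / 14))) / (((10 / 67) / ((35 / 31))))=3283 / 372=8.83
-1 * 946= -946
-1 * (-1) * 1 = 1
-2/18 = -1/9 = -0.11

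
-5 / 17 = -0.29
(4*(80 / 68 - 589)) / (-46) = 19986 / 391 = 51.12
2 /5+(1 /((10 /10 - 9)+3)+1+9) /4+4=137 /20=6.85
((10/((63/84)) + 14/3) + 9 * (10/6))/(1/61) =2013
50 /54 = 25 /27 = 0.93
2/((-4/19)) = -19/2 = -9.50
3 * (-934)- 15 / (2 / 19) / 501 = -935963 / 334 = -2802.28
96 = 96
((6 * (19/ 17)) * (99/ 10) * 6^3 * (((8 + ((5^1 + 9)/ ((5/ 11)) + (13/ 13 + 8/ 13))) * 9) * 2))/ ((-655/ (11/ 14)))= -316999858824/ 25332125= -12513.75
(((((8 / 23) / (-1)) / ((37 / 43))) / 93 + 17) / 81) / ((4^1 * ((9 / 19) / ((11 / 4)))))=281123183 / 923123952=0.30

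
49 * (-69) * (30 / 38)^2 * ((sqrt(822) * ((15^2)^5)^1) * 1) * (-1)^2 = -438672368408203125 * sqrt(822) / 361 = -34839265170643908.91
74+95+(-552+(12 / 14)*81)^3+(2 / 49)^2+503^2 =-269213882682 / 2401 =-112125732.06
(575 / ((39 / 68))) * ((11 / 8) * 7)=752675 / 78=9649.68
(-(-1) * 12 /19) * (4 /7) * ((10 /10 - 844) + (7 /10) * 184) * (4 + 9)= -2228304 /665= -3350.83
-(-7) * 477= 3339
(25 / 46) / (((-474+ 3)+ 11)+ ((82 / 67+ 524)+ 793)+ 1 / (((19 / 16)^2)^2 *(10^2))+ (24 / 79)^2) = 34058334491875 / 53788702722067558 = 0.00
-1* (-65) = 65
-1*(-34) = 34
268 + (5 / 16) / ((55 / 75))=47243 / 176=268.43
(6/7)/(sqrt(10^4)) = 3/350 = 0.01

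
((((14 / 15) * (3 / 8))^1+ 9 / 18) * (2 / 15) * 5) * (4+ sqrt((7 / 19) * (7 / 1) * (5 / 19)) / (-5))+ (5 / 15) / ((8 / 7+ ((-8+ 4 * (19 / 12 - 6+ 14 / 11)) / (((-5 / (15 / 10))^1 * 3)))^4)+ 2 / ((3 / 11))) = 74928047266078 / 32873371286505 - 119 * sqrt(5) / 2850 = 2.19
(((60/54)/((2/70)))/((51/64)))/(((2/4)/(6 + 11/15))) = 904960/1377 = 657.20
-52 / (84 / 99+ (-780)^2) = -429 / 5019307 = -0.00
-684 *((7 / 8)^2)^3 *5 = -100589895 / 65536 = -1534.88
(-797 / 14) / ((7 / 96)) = -38256 / 49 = -780.73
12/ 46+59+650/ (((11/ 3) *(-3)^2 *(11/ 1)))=509719/ 8349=61.05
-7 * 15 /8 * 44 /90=-6.42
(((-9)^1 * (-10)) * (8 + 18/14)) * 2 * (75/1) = 877500/7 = 125357.14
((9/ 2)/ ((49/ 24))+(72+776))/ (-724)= -10415/ 8869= -1.17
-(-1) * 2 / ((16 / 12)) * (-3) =-9 / 2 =-4.50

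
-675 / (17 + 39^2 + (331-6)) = -25 / 69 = -0.36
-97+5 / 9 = -868 / 9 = -96.44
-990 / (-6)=165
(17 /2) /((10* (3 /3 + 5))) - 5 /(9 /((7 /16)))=-73 /720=-0.10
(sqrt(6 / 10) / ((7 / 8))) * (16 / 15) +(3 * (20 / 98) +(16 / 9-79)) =-33785 / 441 +128 * sqrt(15) / 525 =-75.67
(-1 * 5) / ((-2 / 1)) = 5 / 2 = 2.50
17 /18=0.94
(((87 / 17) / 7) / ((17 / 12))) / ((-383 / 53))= -0.07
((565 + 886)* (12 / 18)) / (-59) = -16.40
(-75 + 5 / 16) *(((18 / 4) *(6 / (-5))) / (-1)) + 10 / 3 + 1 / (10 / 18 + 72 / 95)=-21519437 / 53904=-399.22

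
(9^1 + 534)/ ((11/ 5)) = 2715/ 11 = 246.82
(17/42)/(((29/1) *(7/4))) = 34/4263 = 0.01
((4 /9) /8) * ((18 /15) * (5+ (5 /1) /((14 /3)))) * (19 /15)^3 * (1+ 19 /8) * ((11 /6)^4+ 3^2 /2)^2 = 48873416232587 /70543872000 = 692.81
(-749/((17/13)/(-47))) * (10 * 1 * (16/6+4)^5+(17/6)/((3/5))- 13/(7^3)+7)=1435283242247881/404838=3545327371.07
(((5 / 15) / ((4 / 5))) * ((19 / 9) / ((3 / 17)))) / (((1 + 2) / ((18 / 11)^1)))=1615 / 594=2.72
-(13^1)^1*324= -4212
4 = 4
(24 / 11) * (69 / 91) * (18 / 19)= 29808 / 19019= 1.57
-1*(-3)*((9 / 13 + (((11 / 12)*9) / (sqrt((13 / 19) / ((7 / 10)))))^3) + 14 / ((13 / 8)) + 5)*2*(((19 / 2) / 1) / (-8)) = -272438397*sqrt(17290) / 8652800-5301 / 52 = -4242.03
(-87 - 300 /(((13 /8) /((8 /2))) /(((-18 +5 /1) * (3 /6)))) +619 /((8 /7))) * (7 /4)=9195.59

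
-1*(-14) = 14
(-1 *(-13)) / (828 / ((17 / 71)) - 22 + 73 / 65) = 0.00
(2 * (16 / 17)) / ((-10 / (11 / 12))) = -44 / 255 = -0.17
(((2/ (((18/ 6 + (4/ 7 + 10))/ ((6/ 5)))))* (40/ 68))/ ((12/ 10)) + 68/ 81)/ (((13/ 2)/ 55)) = 205040/ 26163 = 7.84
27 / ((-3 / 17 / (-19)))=2907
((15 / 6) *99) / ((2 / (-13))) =-1608.75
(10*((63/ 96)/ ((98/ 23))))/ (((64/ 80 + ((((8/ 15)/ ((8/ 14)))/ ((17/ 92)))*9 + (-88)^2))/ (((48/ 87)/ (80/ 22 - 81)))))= -4675/ 3315715928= -0.00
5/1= 5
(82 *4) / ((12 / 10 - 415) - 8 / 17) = -27880 / 35213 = -0.79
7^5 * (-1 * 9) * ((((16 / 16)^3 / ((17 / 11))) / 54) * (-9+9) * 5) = 0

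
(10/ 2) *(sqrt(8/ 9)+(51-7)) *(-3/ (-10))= sqrt(2)+66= 67.41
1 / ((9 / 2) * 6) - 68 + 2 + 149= 2242 / 27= 83.04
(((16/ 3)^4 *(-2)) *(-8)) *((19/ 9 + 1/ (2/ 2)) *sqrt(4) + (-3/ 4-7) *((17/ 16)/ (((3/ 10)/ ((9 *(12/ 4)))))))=-9513193.17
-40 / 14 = -20 / 7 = -2.86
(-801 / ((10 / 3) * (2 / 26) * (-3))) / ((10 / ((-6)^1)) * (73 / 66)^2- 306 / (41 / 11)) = -214583094 / 17338205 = -12.38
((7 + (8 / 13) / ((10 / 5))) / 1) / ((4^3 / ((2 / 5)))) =19 / 416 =0.05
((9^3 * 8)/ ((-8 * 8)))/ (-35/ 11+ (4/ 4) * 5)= -8019/ 160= -50.12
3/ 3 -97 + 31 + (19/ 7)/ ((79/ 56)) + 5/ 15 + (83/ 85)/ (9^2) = -62.73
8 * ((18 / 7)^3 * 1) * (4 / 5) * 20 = 2176.37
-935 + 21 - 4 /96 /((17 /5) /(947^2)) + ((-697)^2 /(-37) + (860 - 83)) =-24257.28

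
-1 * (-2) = 2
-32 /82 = -16 /41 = -0.39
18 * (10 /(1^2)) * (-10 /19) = -1800 /19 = -94.74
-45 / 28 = -1.61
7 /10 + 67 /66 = 1.72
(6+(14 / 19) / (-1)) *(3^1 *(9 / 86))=1.65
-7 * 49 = -343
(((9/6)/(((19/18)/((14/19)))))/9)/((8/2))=21/722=0.03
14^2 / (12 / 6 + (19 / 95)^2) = 4900 / 51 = 96.08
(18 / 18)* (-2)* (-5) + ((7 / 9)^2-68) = -4649 / 81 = -57.40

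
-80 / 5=-16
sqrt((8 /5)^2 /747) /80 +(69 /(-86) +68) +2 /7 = sqrt(83) /12450 +40625 /602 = 67.48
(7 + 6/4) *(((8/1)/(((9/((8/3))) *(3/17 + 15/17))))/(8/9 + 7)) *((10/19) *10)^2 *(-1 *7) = -467.72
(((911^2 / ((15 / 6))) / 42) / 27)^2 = 688768866241 / 8037225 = 85697.35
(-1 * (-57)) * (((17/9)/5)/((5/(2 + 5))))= 2261/75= 30.15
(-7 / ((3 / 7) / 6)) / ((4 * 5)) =-49 / 10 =-4.90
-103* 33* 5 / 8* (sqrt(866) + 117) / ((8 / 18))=-17895735 / 32 - 152955* sqrt(866) / 32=-699902.38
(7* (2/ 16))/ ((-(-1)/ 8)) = 7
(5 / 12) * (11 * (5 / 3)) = 275 / 36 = 7.64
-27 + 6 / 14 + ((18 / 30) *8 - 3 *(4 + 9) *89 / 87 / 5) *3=-36651 / 1015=-36.11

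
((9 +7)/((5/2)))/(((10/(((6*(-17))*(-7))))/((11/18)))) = 20944/75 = 279.25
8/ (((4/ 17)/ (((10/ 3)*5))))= 1700/ 3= 566.67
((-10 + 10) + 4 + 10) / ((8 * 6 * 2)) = 7 / 48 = 0.15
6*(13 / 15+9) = 296 / 5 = 59.20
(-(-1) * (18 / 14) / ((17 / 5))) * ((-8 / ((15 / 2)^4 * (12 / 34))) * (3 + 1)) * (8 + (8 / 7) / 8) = -4864 / 55125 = -0.09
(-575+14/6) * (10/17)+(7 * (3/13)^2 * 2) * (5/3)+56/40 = -14403217/43095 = -334.22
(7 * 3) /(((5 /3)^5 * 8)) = 5103 /25000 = 0.20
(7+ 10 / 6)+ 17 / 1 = 77 / 3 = 25.67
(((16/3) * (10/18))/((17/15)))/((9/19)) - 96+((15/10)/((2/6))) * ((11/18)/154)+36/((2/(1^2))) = -5587759/77112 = -72.46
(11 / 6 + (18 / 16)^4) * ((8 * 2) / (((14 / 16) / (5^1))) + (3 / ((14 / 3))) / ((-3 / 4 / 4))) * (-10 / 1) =-2321605 / 768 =-3022.92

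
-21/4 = -5.25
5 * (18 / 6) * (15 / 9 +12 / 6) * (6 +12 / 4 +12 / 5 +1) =682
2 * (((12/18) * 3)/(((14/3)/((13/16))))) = 39/56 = 0.70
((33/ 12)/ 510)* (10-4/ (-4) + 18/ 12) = 55/ 816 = 0.07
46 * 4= 184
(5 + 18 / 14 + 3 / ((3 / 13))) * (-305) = -5882.14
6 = 6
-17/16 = -1.06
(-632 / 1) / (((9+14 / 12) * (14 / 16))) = -30336 / 427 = -71.04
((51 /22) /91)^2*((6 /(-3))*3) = -7803 /2004002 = -0.00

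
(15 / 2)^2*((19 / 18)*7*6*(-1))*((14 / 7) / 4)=-9975 / 8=-1246.88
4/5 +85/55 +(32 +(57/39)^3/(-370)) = 307034393/8941790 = 34.34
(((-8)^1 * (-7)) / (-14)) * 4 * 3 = -48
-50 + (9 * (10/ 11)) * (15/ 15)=-460/ 11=-41.82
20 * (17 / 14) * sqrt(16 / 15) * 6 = 272 * sqrt(15) / 7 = 150.49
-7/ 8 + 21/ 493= -0.83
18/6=3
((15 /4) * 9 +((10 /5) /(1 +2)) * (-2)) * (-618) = -40067 /2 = -20033.50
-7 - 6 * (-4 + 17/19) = 221/19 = 11.63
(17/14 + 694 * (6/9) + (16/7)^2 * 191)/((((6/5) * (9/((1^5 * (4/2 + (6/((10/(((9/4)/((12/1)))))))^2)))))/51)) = 94106898589/6773760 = 13892.86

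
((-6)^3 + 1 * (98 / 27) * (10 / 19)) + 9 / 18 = -219143 / 1026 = -213.59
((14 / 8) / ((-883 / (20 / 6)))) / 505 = -7 / 535098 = -0.00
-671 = -671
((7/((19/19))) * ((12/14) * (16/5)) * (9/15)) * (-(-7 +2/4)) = 1872/25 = 74.88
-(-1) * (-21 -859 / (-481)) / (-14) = 4621 / 3367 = 1.37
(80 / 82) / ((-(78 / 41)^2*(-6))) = 205 / 4563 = 0.04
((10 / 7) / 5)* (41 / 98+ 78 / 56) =355 / 686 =0.52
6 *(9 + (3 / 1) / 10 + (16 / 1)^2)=7959 / 5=1591.80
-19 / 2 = -9.50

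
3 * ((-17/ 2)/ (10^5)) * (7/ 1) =-357/ 200000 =-0.00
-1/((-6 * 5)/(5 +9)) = 7/15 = 0.47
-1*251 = -251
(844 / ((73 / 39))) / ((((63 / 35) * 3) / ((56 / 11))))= 3072160 / 7227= 425.09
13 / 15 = 0.87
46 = 46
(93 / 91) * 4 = 372 / 91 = 4.09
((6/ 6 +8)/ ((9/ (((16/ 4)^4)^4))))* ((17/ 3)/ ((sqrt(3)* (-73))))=-73014444032* sqrt(3)/ 657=-192488168.57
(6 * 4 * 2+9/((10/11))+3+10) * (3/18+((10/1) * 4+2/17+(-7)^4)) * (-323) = -3354427181/60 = -55907119.68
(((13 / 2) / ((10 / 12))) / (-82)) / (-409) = 39 / 167690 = 0.00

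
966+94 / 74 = 35789 / 37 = 967.27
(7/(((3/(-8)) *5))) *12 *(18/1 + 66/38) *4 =-67200/19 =-3536.84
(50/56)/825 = 1/924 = 0.00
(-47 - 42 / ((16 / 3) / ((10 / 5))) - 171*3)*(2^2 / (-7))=329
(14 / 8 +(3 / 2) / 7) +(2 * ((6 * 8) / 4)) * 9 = 6103 / 28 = 217.96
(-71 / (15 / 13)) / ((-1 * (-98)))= -923 / 1470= -0.63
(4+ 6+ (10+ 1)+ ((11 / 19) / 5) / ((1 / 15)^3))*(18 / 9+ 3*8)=203424 / 19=10706.53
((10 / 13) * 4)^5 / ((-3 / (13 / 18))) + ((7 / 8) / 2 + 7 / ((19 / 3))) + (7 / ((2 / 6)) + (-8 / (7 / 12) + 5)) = -86261057231 / 1641000816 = -52.57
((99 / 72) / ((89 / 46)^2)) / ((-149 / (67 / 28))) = -389873 / 66092824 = -0.01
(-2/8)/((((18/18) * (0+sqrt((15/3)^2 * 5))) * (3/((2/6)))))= -sqrt(5)/900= -0.00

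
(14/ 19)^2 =196/ 361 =0.54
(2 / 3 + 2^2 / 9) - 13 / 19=73 / 171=0.43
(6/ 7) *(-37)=-222/ 7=-31.71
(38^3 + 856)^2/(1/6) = 18633659904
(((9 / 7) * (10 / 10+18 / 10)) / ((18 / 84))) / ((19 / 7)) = 588 / 95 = 6.19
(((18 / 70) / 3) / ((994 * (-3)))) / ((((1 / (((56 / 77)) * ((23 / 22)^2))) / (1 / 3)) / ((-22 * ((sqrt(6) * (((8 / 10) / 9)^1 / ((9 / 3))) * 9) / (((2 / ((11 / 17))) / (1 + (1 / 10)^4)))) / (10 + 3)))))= 5290529 * sqrt(6) / 4757315062500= 0.00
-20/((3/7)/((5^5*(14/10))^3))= -11723632812500/3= -3907877604166.67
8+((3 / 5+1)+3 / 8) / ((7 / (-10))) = 145 / 28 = 5.18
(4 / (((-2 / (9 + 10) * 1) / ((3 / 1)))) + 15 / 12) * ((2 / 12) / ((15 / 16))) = -902 / 45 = -20.04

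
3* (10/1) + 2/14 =211/7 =30.14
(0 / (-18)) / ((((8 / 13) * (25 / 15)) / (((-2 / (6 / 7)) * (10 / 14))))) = 0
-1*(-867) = 867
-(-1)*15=15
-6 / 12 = -1 / 2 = -0.50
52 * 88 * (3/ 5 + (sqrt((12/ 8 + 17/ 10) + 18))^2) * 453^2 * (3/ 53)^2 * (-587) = -540741284617248/ 14045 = -38500625462.25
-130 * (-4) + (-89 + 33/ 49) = 21152/ 49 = 431.67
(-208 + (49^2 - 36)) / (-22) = -2157 / 22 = -98.05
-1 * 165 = -165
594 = 594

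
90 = 90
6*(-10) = -60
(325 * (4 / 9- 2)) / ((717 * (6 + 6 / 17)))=-38675 / 348462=-0.11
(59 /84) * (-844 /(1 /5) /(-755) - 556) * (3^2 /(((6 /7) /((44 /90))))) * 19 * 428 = -36553128568 /2265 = -16138246.61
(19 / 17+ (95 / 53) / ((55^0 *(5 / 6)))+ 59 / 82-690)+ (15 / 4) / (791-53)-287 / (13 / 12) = -10960029967 / 11525592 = -950.93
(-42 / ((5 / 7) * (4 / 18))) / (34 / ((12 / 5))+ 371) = -7938 / 11555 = -0.69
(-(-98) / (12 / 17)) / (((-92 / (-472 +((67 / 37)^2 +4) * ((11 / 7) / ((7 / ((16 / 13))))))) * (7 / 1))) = 290314083 / 2865317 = 101.32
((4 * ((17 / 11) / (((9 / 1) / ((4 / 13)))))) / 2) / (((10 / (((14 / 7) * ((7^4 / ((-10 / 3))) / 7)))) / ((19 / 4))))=-110789 / 10725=-10.33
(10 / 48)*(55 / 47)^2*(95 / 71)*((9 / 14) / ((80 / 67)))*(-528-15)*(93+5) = -219554787375 / 20075392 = -10936.51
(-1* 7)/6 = -1.17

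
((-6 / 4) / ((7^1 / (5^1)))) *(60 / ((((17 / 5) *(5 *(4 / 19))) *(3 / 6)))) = -35.92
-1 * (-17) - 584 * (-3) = 1769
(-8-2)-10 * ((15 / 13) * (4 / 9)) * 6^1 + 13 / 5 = -38.17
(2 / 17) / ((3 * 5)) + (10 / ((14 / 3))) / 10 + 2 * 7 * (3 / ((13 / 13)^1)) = 42.22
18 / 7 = 2.57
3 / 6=1 / 2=0.50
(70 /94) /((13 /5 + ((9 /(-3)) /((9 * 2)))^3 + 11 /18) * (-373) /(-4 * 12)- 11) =1814400 /33908573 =0.05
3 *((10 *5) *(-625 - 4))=-94350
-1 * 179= -179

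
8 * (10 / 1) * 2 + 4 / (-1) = 156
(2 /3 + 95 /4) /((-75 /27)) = -879 /100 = -8.79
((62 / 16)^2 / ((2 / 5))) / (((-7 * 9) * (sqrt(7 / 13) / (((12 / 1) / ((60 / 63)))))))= -961 * sqrt(91) / 896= -10.23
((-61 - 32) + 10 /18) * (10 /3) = -8320 /27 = -308.15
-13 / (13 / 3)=-3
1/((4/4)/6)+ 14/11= 80/11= 7.27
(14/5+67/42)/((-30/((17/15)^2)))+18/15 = 1434253/1417500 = 1.01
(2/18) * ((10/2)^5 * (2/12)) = 3125/54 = 57.87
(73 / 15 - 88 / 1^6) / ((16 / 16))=-1247 / 15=-83.13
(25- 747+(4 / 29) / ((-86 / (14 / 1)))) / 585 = -900362 / 729495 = -1.23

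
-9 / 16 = -0.56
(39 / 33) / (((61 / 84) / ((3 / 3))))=1092 / 671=1.63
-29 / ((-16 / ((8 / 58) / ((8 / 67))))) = 67 / 32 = 2.09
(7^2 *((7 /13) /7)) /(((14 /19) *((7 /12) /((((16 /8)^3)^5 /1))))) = 3735552 /13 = 287350.15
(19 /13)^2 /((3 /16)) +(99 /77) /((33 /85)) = 14.70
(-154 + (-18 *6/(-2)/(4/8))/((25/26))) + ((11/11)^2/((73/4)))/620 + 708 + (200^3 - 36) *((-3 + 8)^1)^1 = 2263027513559/56575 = 40000486.32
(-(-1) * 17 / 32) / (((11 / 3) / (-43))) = -6.23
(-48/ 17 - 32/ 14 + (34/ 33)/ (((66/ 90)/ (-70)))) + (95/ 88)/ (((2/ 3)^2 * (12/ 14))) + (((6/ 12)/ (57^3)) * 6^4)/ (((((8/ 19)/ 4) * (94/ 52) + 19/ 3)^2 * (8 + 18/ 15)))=-236724004837498581/ 2352594316397248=-100.62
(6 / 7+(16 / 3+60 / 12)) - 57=-962 / 21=-45.81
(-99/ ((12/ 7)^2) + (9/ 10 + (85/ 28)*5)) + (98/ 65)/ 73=-9347113/ 531440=-17.59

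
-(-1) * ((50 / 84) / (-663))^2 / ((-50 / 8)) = -25 / 193849929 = -0.00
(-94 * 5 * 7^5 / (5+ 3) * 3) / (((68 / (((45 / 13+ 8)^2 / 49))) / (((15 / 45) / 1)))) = -1789511605 / 45968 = -38929.51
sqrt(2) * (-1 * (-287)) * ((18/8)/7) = 369 * sqrt(2)/4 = 130.46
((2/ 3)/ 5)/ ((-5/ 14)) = -28/ 75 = -0.37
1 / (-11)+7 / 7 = 0.91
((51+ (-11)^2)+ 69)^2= 58081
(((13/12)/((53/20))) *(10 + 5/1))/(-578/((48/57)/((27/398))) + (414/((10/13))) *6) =5174000/2685381687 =0.00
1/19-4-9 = -246/19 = -12.95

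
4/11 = 0.36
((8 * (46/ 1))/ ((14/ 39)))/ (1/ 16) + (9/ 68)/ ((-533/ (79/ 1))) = 4161386127/ 253708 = 16402.27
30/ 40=3/ 4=0.75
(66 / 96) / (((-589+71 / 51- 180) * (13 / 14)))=-3927 / 4071392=-0.00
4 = 4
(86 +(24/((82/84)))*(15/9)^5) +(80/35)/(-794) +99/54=2485694965/6152706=404.00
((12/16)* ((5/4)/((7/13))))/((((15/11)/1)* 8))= 143/896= 0.16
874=874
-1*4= -4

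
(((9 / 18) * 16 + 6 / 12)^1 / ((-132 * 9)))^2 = 289 / 5645376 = 0.00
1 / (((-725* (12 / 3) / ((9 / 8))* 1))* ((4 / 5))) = -9 / 18560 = -0.00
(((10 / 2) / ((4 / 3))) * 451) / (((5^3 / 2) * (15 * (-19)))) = -451 / 4750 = -0.09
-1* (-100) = 100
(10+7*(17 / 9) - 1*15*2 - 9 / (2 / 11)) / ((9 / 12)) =-2026 / 27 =-75.04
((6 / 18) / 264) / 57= 1 / 45144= 0.00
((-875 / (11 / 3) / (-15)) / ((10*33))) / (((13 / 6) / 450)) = 15750 / 1573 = 10.01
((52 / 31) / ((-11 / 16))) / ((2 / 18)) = -7488 / 341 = -21.96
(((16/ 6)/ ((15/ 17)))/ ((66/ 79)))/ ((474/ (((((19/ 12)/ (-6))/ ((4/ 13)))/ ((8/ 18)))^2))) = 1037153/ 36495360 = 0.03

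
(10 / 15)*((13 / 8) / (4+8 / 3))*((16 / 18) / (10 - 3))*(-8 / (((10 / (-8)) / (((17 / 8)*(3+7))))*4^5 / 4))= 221 / 20160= 0.01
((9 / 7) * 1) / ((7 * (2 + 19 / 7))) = 3 / 77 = 0.04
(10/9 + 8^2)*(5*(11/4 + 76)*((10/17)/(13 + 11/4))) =146500/153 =957.52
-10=-10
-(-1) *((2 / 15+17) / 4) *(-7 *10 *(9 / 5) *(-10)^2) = -53970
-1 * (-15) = 15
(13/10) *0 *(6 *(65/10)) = 0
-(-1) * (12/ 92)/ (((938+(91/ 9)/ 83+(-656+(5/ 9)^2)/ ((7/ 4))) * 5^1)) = 141183/ 3049351385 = 0.00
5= 5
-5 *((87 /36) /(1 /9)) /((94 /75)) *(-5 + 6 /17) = 2577375 /6392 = 403.22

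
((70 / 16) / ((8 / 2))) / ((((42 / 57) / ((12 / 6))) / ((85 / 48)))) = 8075 / 1536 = 5.26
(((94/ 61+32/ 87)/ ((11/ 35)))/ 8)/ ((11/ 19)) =3368225/ 2568588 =1.31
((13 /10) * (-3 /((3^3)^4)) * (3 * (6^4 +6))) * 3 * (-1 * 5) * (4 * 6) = 22568 /2187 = 10.32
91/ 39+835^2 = 2091682/ 3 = 697227.33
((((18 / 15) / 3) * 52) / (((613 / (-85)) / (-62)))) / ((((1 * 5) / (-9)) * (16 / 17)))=-1048203 / 3065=-341.99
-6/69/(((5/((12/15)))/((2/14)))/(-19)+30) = -152/48415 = -0.00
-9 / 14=-0.64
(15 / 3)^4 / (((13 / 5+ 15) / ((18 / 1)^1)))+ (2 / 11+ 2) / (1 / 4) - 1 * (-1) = 28553 / 44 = 648.93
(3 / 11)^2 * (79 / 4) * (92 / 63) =1817 / 847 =2.15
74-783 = -709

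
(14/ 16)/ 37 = 7/ 296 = 0.02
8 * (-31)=-248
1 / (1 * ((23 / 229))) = 229 / 23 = 9.96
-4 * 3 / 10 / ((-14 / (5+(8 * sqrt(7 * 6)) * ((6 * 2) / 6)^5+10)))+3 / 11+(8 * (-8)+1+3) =83.76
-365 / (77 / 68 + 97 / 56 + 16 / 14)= -9928 / 109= -91.08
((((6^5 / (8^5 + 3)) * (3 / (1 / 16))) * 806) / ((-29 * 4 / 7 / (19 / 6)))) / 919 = -1667143296 / 873379921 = -1.91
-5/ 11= -0.45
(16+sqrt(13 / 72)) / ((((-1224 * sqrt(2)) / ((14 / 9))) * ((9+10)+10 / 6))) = 7 * sqrt(2) * (-192 -sqrt(26)) / 2731968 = -0.00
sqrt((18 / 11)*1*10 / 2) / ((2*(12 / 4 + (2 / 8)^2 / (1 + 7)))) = 192*sqrt(110) / 4235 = 0.48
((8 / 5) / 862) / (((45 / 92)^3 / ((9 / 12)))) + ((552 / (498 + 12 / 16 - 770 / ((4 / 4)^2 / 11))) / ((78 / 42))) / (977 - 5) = 9192262984 / 775220574375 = 0.01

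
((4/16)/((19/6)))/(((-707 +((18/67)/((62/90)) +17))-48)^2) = 4313929/29729591640576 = 0.00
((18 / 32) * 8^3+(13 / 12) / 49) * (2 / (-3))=-169357 / 882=-192.01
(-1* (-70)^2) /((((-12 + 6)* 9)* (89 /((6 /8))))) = 1225 /1602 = 0.76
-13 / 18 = -0.72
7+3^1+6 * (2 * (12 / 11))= 254 / 11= 23.09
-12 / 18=-2 / 3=-0.67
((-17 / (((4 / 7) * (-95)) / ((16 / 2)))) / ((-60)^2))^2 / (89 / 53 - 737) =-750533 / 1139580252000000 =-0.00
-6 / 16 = -3 / 8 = -0.38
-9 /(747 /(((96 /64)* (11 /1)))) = -33 /166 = -0.20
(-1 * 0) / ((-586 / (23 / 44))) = 0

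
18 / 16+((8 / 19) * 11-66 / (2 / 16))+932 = 409.76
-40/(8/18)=-90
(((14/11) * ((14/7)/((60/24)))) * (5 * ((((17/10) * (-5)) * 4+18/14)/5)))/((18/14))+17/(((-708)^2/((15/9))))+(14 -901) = -75505224557/82708560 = -912.91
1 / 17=0.06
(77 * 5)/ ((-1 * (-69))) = 385/ 69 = 5.58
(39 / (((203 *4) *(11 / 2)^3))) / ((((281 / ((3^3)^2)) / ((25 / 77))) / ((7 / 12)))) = 236925 / 1670333126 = 0.00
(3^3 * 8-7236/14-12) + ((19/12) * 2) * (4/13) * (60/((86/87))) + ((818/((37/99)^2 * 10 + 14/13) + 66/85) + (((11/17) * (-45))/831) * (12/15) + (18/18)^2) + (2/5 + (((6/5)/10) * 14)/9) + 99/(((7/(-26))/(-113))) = 41631.01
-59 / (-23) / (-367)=-59 / 8441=-0.01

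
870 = 870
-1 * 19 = -19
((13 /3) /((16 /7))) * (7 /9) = 637 /432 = 1.47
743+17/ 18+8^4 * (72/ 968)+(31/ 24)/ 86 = 785660125/ 749232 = 1048.62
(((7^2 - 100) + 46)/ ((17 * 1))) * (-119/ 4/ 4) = 35/ 16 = 2.19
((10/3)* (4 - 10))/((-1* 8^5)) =5/8192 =0.00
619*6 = 3714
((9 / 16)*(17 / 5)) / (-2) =-153 / 160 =-0.96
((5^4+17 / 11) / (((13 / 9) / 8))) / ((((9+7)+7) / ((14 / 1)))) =6947136 / 3289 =2112.23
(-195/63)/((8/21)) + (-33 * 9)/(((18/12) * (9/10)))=-228.12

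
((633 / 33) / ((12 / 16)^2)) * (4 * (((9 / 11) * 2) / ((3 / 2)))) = 54016 / 363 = 148.80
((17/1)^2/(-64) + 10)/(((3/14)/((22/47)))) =9009/752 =11.98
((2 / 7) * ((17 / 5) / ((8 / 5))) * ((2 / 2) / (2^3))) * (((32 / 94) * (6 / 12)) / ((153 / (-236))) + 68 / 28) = 109031 / 663264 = 0.16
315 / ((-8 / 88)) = -3465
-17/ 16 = -1.06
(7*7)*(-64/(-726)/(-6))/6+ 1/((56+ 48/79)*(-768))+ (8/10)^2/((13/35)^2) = 219725606717/48622159872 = 4.52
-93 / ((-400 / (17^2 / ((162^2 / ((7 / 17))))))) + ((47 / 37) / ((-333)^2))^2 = 28394897702803 / 26933969551118400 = 0.00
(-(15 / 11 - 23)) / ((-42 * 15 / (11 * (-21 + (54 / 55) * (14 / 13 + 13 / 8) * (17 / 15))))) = 1458073 / 214500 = 6.80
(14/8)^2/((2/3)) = 147/32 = 4.59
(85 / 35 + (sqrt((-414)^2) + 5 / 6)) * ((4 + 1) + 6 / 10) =7010 / 3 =2336.67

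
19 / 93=0.20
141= 141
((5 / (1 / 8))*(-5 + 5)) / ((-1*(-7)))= 0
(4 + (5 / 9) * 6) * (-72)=-528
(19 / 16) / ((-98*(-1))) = 19 / 1568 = 0.01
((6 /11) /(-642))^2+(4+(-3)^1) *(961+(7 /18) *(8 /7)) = 11987251846 /12467961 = 961.44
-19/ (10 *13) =-19/ 130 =-0.15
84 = 84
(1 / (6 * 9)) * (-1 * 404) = -202 / 27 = -7.48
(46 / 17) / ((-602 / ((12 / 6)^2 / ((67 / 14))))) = -184 / 48977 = -0.00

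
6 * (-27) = -162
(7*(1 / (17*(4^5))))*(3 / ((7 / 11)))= 33 / 17408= 0.00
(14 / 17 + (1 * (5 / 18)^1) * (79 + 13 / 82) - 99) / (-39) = 1911709 / 978588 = 1.95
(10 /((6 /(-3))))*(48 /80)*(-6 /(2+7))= 2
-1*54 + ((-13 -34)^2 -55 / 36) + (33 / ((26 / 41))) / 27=2155.40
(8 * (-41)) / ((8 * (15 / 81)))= -1107 / 5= -221.40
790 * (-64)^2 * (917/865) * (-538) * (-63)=20114497880064/173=116268773873.20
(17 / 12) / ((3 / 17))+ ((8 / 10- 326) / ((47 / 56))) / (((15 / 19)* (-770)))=20159537 / 2326500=8.67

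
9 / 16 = 0.56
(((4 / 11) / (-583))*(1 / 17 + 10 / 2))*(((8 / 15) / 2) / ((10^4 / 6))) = -172 / 340690625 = -0.00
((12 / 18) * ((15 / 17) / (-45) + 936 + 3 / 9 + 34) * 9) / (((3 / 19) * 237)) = 1880468 / 12087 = 155.58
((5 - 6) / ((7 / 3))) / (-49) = 3 / 343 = 0.01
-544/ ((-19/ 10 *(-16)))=-340/ 19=-17.89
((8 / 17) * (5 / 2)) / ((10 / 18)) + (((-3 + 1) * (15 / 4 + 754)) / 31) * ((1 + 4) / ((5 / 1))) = -49295 / 1054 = -46.77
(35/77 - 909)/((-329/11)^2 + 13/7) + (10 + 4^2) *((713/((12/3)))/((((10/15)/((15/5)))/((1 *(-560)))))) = -4433676376969/379630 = -11678941.01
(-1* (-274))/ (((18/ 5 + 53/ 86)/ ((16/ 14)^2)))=7540480/ 88837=84.88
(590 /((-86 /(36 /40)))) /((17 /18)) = -6.54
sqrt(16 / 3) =4 * sqrt(3) / 3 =2.31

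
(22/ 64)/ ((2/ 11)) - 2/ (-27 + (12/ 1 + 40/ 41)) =74823/ 36800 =2.03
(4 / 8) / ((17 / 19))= 19 / 34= 0.56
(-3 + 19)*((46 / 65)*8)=5888 / 65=90.58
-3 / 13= -0.23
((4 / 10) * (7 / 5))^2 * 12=2352 / 625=3.76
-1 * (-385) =385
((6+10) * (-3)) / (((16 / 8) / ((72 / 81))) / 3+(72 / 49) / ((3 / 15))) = -3136 / 529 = -5.93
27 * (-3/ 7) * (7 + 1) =-648/ 7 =-92.57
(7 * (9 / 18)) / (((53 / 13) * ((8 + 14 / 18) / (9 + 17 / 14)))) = 16731 / 16748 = 1.00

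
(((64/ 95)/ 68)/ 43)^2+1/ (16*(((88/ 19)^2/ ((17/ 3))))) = 29596440607697/ 1792621274188800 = 0.02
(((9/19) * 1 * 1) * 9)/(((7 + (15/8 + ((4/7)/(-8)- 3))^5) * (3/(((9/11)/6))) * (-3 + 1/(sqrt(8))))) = -535311286272/37171655305675- 44609273856 * sqrt(2)/37171655305675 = -0.02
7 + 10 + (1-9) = 9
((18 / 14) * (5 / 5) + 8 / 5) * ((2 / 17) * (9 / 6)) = 0.51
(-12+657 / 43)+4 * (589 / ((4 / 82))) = 2076955 / 43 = 48301.28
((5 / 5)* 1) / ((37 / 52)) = 1.41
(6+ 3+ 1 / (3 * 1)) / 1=28 / 3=9.33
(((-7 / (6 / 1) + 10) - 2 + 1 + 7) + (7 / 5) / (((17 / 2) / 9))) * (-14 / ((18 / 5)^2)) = -291235 / 16524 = -17.62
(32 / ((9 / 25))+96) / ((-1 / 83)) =-138112 / 9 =-15345.78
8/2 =4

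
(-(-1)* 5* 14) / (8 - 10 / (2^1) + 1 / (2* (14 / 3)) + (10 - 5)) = 1960 / 227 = 8.63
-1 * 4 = -4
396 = 396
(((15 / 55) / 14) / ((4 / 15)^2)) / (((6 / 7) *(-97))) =-225 / 68288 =-0.00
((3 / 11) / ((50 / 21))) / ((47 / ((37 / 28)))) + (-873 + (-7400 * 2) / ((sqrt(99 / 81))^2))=-12982.09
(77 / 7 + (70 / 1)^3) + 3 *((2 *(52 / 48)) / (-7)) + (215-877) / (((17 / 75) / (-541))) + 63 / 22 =2517273982 / 1309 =1923051.17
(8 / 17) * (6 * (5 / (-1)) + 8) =-176 / 17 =-10.35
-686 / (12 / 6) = -343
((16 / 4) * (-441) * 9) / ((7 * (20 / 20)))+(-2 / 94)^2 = -5010011 / 2209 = -2268.00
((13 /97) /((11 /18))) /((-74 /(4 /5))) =-468 /197395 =-0.00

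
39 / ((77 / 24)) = 12.16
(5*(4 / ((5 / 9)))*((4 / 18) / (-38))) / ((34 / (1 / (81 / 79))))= -158 / 26163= -0.01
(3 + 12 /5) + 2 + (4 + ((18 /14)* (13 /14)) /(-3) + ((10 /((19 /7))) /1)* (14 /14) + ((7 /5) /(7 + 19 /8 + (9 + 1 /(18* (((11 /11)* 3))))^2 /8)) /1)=14.76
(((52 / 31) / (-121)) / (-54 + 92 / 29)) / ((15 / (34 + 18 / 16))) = 105937 / 165869220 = 0.00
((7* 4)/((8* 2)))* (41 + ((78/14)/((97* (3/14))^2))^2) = 71.75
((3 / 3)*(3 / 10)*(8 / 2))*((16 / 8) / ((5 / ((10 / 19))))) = 0.25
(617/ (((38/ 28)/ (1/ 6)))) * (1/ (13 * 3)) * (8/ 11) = 34552/ 24453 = 1.41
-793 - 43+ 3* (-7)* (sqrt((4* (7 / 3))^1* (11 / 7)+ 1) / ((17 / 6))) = -836 - 42* sqrt(141) / 17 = -865.34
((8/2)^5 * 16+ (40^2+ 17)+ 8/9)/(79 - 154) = -162017/675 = -240.03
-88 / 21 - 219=-4687 / 21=-223.19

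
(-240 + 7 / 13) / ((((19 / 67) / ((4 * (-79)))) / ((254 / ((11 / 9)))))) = 13696971336 / 247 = 55453325.25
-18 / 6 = -3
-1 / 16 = -0.06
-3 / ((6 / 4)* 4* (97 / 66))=-33 / 97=-0.34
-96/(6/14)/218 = -112/109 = -1.03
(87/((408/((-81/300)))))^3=-480048687/2515456000000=-0.00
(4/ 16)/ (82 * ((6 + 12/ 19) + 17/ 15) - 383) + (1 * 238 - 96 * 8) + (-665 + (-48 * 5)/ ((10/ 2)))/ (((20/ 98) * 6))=-1206453733/ 1084665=-1112.28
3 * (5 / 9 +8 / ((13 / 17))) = 1289 / 39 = 33.05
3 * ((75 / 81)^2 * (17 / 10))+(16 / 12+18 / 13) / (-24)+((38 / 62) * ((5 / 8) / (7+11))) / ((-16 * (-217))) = 23170619777 / 5440151808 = 4.26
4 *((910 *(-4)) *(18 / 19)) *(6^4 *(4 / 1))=-1358622720 / 19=-71506458.95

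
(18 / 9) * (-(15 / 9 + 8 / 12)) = -4.67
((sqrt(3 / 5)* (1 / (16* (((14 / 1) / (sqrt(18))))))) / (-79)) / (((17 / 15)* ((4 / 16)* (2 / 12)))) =-27* sqrt(30) / 37604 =-0.00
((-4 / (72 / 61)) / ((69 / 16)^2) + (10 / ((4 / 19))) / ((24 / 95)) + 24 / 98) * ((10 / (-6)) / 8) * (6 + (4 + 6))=-31592026055 / 50390424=-626.95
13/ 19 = 0.68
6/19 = 0.32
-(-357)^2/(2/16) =-1019592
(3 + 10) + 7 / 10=137 / 10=13.70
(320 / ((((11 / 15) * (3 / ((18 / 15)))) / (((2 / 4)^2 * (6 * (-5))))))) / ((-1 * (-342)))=-800 / 209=-3.83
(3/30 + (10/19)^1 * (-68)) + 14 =-4121/190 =-21.69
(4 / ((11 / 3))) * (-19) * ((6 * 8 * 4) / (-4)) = 10944 / 11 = 994.91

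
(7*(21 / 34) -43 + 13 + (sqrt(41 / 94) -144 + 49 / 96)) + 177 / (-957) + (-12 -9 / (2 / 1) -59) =-127471393 / 520608 + sqrt(3854) / 94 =-244.19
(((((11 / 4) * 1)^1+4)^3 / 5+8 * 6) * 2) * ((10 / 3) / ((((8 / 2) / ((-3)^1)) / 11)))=-385473 / 64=-6023.02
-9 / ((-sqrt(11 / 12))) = 18 * sqrt(33) / 11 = 9.40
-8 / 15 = -0.53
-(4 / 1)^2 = -16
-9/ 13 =-0.69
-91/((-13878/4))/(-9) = -182/62451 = -0.00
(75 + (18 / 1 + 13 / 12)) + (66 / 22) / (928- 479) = 506957 / 5388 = 94.09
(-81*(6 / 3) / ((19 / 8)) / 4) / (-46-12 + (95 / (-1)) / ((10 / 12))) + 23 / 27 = 20978 / 22059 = 0.95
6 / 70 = 3 / 35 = 0.09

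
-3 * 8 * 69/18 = -92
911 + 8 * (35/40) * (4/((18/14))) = 8395/9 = 932.78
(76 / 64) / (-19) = -1 / 16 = -0.06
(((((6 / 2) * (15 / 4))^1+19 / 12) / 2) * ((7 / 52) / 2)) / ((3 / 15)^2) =13475 / 1248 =10.80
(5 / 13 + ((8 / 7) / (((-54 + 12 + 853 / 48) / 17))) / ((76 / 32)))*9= 850347 / 2010827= 0.42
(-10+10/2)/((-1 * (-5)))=-1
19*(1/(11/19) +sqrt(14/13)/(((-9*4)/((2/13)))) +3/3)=570/11 - 19*sqrt(182)/3042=51.73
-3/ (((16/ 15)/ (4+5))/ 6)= -1215/ 8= -151.88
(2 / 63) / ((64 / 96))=1 / 21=0.05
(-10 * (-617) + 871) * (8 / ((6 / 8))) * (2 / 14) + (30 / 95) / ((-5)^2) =35674442 / 3325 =10729.16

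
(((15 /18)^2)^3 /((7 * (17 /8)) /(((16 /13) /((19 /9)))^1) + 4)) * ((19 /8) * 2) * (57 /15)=1128125 /5508162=0.20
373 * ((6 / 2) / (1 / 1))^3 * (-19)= -191349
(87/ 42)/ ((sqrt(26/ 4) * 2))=29 * sqrt(26)/ 364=0.41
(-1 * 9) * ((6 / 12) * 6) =-27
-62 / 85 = -0.73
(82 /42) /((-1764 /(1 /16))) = -41 /592704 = -0.00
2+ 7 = 9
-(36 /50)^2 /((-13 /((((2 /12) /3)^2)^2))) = 1 /2632500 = 0.00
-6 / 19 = -0.32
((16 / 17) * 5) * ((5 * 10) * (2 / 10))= 800 / 17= 47.06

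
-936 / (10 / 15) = -1404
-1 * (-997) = 997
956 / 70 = 478 / 35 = 13.66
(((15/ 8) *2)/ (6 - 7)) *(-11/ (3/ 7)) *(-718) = -138215/ 2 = -69107.50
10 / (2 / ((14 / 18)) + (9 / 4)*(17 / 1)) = 280 / 1143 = 0.24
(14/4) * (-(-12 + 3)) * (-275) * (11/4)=-190575/8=-23821.88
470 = 470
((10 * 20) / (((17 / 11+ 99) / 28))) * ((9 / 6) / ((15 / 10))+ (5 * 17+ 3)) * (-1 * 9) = -44612.66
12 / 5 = 2.40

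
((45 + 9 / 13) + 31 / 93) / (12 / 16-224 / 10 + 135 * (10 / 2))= 35900 / 509613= 0.07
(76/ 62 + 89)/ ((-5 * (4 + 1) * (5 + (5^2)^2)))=-2797/ 488250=-0.01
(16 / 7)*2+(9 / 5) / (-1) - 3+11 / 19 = 233 / 665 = 0.35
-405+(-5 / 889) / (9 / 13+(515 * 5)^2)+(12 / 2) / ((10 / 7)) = -400.80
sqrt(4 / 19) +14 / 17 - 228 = -3862 / 17 +2 * sqrt(19) / 19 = -226.72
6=6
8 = 8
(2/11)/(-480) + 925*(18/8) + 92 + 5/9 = 17216537/7920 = 2173.81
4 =4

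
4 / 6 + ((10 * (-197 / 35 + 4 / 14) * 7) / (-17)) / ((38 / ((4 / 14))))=332 / 399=0.83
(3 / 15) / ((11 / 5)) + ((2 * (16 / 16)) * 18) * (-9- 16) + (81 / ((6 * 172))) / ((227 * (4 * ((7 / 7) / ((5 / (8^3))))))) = -1583089891891 / 1759166464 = -899.91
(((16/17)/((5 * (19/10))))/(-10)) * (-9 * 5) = 144/323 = 0.45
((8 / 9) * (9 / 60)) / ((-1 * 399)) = -2 / 5985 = -0.00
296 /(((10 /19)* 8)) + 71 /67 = 47811 /670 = 71.36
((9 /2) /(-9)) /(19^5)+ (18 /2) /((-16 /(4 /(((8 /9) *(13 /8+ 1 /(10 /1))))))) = -1.47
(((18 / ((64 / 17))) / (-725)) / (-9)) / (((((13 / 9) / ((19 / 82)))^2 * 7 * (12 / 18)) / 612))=228167523 / 92272107200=0.00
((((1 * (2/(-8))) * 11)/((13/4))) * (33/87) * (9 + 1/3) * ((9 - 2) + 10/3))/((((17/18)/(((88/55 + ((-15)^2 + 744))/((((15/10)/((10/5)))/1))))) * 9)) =-4077607072/865215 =-4712.83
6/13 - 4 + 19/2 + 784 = 20539/26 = 789.96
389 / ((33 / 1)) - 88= -2515 / 33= -76.21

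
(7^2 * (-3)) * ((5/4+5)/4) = -3675/16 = -229.69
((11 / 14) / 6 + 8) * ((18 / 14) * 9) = 18441 / 196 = 94.09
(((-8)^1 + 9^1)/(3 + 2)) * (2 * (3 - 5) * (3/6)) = -2/5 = -0.40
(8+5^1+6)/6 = 19/6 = 3.17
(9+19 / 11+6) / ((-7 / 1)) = -184 / 77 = -2.39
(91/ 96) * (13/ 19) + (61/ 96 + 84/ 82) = 86315/ 37392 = 2.31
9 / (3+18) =3 / 7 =0.43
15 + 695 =710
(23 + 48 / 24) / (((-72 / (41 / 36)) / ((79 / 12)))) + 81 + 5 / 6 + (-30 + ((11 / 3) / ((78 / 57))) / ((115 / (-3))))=2285966887 / 46500480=49.16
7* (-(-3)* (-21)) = -441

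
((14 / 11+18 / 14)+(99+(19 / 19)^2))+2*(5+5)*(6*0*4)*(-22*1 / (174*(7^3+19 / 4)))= 7897 / 77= 102.56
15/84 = 5/28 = 0.18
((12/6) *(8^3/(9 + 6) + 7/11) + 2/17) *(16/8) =390776/2805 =139.31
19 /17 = 1.12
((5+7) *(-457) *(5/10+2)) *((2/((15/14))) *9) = -230328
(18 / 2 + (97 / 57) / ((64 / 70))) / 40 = 19811 / 72960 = 0.27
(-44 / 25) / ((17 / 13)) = -572 / 425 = -1.35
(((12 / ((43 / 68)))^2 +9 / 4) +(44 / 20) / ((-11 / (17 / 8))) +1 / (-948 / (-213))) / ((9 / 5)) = 705360311 / 3505704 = 201.20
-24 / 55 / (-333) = 8 / 6105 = 0.00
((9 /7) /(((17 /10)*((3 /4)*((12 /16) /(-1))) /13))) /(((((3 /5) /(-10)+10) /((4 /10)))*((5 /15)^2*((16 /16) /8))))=-2995200 /59143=-50.64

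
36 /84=3 /7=0.43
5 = 5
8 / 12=2 / 3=0.67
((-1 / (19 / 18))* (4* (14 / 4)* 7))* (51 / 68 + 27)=-48951 / 19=-2576.37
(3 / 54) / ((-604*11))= -1 / 119592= -0.00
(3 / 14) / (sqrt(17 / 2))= 3 * sqrt(34) / 238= 0.07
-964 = -964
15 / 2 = 7.50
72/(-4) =-18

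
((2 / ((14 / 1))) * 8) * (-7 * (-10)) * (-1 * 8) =-640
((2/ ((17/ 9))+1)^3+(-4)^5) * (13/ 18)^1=-21614827/ 29478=-733.25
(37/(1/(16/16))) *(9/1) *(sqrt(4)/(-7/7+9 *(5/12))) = 2664/11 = 242.18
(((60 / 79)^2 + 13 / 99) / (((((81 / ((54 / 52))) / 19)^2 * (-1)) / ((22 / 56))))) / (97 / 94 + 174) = -7423622411 / 78715277491032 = -0.00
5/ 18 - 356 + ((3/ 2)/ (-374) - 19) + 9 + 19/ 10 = -12246391/ 33660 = -363.83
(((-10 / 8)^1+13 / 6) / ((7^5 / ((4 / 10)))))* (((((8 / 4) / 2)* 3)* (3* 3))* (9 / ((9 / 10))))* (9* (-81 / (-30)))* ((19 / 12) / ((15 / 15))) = 0.23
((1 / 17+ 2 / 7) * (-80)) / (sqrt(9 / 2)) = -3280 * sqrt(2) / 357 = -12.99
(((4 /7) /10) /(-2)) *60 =-12 /7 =-1.71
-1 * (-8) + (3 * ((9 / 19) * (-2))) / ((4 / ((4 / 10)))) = 733 / 95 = 7.72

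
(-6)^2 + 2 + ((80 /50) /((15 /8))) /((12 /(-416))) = 8.42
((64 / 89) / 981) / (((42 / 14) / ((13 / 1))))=832 / 261927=0.00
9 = 9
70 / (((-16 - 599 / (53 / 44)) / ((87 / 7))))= -7685 / 4534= -1.69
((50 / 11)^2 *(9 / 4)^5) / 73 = 36905625 / 2261248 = 16.32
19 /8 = 2.38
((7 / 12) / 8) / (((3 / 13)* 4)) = 91 / 1152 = 0.08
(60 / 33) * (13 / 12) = 65 / 33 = 1.97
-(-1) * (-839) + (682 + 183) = 26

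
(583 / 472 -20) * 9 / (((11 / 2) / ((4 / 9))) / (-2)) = 17714 / 649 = 27.29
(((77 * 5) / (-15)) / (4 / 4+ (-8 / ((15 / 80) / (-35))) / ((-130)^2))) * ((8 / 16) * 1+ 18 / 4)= -325325 / 2759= -117.91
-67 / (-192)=0.35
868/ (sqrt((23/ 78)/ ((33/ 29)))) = 2604 * sqrt(190762)/ 667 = 1705.14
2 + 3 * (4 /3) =6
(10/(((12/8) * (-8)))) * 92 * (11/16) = -1265/24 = -52.71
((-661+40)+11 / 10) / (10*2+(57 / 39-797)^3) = 0.00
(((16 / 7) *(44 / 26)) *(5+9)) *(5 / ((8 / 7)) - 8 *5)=-25080 / 13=-1929.23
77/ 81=0.95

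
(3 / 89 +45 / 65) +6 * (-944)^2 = 6186266952 / 1157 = 5346816.73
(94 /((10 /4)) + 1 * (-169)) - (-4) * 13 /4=-118.40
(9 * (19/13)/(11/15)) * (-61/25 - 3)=-69768/715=-97.58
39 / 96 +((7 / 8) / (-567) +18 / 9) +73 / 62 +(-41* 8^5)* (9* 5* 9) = -43720538561449 / 80352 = -544112636.42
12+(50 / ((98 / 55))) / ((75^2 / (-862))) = 16978 / 2205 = 7.70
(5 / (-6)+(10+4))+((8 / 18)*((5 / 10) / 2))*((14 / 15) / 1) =3583 / 270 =13.27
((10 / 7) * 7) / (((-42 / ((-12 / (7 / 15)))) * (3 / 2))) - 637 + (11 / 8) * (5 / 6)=-1485929 / 2352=-631.77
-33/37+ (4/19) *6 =261/703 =0.37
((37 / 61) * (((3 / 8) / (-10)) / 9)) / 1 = -37 / 14640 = -0.00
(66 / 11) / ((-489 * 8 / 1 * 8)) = -1 / 5216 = -0.00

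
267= 267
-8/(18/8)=-32/9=-3.56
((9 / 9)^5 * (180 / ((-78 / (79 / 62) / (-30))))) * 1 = 35550 / 403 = 88.21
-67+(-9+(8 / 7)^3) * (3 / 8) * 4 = -53687 / 686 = -78.26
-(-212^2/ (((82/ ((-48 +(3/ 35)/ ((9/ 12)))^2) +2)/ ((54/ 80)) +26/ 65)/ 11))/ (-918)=-19726033960/ 125120493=-157.66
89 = 89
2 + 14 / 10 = 17 / 5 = 3.40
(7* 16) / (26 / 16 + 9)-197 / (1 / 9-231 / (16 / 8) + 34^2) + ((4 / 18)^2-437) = -55015427209 / 128962935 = -426.60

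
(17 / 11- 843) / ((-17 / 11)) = 9256 / 17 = 544.47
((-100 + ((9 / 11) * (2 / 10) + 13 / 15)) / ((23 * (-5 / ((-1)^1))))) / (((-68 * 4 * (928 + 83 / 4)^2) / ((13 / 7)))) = 1846 / 282783760875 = 0.00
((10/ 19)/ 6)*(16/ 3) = 0.47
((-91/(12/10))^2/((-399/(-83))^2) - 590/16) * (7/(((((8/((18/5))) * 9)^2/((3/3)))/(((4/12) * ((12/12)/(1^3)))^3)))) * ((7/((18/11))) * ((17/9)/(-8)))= -90871221133/654848686080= -0.14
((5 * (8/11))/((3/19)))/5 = 152/33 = 4.61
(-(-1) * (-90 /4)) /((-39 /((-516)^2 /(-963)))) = -221880 /1391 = -159.51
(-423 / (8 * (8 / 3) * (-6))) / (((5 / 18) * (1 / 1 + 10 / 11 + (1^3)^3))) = 41877 / 10240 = 4.09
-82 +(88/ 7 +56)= -94/ 7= -13.43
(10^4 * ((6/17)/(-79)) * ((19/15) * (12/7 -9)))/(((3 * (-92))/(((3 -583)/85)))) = 2204000/216223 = 10.19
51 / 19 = 2.68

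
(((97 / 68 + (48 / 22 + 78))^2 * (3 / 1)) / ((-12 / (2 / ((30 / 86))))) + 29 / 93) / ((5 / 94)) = -233445527948179 / 1300846800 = -179456.59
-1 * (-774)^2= -599076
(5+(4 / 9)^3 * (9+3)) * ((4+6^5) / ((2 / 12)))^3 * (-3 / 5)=-1108336016627200 / 3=-369445338875733.33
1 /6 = 0.17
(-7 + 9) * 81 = 162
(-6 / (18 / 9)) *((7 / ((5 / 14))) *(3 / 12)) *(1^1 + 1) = -147 / 5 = -29.40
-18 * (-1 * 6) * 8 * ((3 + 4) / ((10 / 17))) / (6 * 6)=1428 / 5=285.60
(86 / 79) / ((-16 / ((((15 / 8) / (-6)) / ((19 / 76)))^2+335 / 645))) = -4297 / 30336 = -0.14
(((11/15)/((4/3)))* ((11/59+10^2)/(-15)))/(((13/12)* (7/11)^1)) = -715231/134225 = -5.33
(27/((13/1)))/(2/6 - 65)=-81/2522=-0.03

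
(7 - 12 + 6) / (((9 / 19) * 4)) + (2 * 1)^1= 91 / 36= 2.53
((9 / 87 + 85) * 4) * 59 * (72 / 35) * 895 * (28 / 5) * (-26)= -780685341696 / 145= -5384036839.28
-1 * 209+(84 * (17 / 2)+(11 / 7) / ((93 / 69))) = 109838 / 217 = 506.17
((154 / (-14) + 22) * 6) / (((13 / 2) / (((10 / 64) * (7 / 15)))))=77 / 104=0.74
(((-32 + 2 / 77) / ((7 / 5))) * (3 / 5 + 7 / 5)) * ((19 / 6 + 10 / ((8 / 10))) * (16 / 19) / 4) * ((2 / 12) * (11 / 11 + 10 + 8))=-2314280 / 4851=-477.07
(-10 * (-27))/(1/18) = 4860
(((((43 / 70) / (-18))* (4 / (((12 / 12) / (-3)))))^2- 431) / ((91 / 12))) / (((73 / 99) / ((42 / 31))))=-3761941392 / 36038275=-104.39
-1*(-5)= 5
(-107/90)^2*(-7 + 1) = -11449/1350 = -8.48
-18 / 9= -2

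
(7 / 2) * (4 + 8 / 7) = 18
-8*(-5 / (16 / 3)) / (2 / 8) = 30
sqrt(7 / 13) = 0.73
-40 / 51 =-0.78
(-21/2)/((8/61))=-1281/16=-80.06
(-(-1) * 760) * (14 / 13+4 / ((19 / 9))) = 29360 / 13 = 2258.46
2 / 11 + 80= 882 / 11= 80.18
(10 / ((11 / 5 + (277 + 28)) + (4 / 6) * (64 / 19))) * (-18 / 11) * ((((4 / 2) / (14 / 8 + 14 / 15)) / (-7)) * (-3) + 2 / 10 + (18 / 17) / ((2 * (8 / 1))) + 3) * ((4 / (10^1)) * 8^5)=-360871877376 / 145206061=-2485.24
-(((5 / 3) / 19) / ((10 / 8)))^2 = -16 / 3249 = -0.00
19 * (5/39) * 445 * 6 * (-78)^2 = 39569400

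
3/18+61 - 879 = -4907/6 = -817.83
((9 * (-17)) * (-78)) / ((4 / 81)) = 483327 / 2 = 241663.50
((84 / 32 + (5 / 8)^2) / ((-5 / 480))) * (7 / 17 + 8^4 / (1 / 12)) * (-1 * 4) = 967614378 / 17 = 56918492.82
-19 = -19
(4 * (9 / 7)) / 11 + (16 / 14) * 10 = 916 / 77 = 11.90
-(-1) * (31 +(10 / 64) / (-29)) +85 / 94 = 31.90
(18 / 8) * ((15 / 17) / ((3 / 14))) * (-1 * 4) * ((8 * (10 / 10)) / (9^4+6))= -1680 / 37213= -0.05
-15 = -15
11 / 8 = 1.38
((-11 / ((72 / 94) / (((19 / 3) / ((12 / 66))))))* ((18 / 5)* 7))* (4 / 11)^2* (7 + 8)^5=-1265827500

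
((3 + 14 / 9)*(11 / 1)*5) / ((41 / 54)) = 330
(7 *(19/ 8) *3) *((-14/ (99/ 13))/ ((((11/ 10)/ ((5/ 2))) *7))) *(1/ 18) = -43225/ 26136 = -1.65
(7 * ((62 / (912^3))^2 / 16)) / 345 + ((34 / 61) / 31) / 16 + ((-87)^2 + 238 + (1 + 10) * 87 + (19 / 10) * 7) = 13179551856281481550284069493 / 1501549470671413413150720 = 8777.30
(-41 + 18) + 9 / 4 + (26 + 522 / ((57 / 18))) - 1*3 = 12699 / 76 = 167.09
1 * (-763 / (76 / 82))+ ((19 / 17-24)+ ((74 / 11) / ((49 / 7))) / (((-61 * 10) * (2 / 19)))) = -6418481837 / 7585655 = -846.13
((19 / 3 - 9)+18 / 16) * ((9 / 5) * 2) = -5.55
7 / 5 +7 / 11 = 112 / 55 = 2.04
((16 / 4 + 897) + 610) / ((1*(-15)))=-1511 / 15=-100.73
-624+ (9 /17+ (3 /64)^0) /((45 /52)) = -476008 /765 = -622.23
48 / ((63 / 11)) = 176 / 21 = 8.38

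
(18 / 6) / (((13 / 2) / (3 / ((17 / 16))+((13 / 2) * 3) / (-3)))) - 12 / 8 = -1413 / 442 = -3.20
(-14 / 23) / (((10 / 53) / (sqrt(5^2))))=-371 / 23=-16.13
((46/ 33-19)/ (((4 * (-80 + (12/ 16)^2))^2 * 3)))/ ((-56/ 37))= 6142/ 159928659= 0.00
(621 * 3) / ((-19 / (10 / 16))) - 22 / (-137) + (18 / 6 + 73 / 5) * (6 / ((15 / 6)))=-9830131 / 520600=-18.88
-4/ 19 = -0.21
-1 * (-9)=9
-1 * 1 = -1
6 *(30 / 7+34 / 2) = 894 / 7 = 127.71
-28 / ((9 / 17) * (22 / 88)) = -1904 / 9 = -211.56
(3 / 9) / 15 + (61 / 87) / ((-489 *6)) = 28057 / 1276290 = 0.02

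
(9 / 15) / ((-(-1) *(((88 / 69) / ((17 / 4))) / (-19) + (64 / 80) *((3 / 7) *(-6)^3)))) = -468027 / 57780224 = -0.01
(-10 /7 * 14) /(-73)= 20 /73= 0.27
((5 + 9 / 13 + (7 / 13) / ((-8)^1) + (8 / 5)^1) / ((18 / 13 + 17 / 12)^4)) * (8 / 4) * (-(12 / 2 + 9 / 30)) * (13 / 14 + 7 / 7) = -2599456337712 / 911728974025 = -2.85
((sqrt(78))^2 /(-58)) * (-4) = 156 /29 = 5.38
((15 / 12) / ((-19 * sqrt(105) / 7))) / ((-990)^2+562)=-sqrt(105) / 223590936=-0.00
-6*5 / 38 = -15 / 19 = -0.79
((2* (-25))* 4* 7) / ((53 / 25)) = -35000 / 53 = -660.38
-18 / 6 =-3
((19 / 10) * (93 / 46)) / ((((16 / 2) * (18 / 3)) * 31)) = 19 / 7360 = 0.00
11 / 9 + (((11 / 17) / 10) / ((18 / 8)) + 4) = 1339 / 255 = 5.25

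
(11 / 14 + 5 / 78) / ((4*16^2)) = 29 / 34944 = 0.00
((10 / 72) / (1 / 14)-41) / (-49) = 703 / 882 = 0.80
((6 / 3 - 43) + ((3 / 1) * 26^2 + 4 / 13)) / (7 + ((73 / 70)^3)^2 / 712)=2164096883480000000 / 7624681352941757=283.83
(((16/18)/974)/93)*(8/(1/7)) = 224/407619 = 0.00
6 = 6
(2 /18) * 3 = 1 /3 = 0.33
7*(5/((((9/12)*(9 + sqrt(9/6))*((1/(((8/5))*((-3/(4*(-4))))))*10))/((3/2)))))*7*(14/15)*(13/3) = 8918/1325-4459*sqrt(6)/11925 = 5.81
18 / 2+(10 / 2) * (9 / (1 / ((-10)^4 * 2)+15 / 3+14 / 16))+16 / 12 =2114177 / 117501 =17.99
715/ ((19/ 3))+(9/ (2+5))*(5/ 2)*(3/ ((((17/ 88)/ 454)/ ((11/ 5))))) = 112979823/ 2261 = 49968.96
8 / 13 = 0.62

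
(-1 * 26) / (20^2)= -13 / 200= -0.06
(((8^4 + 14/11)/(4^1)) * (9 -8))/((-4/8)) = -22535/11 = -2048.64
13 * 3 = 39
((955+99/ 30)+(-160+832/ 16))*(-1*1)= -8503/ 10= -850.30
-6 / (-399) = 2 / 133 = 0.02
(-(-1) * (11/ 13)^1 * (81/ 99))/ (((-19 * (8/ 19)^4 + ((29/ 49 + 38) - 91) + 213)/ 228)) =0.99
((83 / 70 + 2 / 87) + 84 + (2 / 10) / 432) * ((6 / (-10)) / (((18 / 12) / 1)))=-7472503 / 219240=-34.08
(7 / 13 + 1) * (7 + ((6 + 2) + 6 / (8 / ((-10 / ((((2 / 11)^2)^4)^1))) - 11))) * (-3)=-10224919545300 / 153266613227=-66.71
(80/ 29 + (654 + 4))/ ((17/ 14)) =268268/ 493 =544.15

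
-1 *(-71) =71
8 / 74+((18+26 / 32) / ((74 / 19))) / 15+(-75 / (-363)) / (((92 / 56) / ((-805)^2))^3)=12680328935149793.82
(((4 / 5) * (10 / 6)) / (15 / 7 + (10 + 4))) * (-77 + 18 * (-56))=-30380 / 339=-89.62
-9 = -9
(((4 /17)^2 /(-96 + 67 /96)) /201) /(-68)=128 /3011585479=0.00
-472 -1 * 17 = -489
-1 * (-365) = 365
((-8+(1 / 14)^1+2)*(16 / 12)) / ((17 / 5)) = -830 / 357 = -2.32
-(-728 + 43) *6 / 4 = 2055 / 2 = 1027.50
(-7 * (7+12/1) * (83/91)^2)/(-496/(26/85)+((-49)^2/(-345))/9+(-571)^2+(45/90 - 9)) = -812833110/2383256739409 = -0.00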